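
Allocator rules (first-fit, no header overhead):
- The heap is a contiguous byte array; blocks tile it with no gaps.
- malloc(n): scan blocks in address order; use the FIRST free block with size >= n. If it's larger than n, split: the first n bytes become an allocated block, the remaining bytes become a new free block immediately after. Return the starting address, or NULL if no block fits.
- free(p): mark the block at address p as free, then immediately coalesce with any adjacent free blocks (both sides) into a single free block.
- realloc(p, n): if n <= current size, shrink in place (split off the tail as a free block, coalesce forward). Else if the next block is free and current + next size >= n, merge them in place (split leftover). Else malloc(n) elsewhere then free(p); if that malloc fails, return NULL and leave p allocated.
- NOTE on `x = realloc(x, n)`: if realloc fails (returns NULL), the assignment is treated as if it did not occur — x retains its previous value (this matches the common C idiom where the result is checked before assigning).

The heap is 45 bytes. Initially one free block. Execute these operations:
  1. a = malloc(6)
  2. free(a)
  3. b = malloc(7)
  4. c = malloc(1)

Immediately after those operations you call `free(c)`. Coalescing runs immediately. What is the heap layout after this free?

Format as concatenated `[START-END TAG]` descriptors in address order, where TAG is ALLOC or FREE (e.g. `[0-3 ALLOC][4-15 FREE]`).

Answer: [0-6 ALLOC][7-44 FREE]

Derivation:
Op 1: a = malloc(6) -> a = 0; heap: [0-5 ALLOC][6-44 FREE]
Op 2: free(a) -> (freed a); heap: [0-44 FREE]
Op 3: b = malloc(7) -> b = 0; heap: [0-6 ALLOC][7-44 FREE]
Op 4: c = malloc(1) -> c = 7; heap: [0-6 ALLOC][7-7 ALLOC][8-44 FREE]
free(c): c = 7 -> block [7-7 ALLOC]; mark free, coalesce with adjacent free neighbors -> [0-6 ALLOC][7-44 FREE]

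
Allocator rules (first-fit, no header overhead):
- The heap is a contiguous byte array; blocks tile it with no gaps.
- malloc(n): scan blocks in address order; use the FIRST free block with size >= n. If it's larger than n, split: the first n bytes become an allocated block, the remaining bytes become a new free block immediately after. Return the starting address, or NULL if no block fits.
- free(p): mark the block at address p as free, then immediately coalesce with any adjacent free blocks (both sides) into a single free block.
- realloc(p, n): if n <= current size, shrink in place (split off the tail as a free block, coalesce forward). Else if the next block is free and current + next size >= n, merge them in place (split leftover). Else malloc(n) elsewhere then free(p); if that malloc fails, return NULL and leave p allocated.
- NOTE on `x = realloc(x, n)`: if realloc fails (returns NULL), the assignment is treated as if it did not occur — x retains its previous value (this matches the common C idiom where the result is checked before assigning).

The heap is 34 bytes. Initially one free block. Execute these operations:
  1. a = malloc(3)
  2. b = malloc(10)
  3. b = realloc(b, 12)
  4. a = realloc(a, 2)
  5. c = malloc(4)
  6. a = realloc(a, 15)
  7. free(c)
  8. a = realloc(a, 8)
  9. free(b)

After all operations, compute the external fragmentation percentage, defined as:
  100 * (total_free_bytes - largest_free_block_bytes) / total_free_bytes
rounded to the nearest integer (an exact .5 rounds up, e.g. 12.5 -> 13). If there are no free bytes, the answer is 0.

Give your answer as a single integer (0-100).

Op 1: a = malloc(3) -> a = 0; heap: [0-2 ALLOC][3-33 FREE]
Op 2: b = malloc(10) -> b = 3; heap: [0-2 ALLOC][3-12 ALLOC][13-33 FREE]
Op 3: b = realloc(b, 12) -> b = 3; heap: [0-2 ALLOC][3-14 ALLOC][15-33 FREE]
Op 4: a = realloc(a, 2) -> a = 0; heap: [0-1 ALLOC][2-2 FREE][3-14 ALLOC][15-33 FREE]
Op 5: c = malloc(4) -> c = 15; heap: [0-1 ALLOC][2-2 FREE][3-14 ALLOC][15-18 ALLOC][19-33 FREE]
Op 6: a = realloc(a, 15) -> a = 19; heap: [0-2 FREE][3-14 ALLOC][15-18 ALLOC][19-33 ALLOC]
Op 7: free(c) -> (freed c); heap: [0-2 FREE][3-14 ALLOC][15-18 FREE][19-33 ALLOC]
Op 8: a = realloc(a, 8) -> a = 19; heap: [0-2 FREE][3-14 ALLOC][15-18 FREE][19-26 ALLOC][27-33 FREE]
Op 9: free(b) -> (freed b); heap: [0-18 FREE][19-26 ALLOC][27-33 FREE]
Free blocks: [19 7] total_free=26 largest=19 -> 100*(26-19)/26 = 700/26 ≈ 26.923 -> rounds to 27

Answer: 27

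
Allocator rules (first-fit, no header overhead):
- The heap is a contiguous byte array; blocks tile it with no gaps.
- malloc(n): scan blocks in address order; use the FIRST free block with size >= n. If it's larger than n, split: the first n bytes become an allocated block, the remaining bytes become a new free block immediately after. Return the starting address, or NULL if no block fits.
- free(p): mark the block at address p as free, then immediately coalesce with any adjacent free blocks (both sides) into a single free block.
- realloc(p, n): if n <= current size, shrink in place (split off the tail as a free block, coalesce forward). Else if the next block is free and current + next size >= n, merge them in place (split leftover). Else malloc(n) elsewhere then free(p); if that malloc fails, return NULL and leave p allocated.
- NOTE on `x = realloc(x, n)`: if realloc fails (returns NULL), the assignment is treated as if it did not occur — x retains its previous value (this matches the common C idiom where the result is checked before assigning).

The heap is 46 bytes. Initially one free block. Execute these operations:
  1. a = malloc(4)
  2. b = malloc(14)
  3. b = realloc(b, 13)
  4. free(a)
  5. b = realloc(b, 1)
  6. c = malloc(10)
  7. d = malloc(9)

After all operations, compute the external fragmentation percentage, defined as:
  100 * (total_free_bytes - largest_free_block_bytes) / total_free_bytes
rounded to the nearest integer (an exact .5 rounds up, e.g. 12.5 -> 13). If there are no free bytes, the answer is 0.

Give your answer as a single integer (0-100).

Op 1: a = malloc(4) -> a = 0; heap: [0-3 ALLOC][4-45 FREE]
Op 2: b = malloc(14) -> b = 4; heap: [0-3 ALLOC][4-17 ALLOC][18-45 FREE]
Op 3: b = realloc(b, 13) -> b = 4; heap: [0-3 ALLOC][4-16 ALLOC][17-45 FREE]
Op 4: free(a) -> (freed a); heap: [0-3 FREE][4-16 ALLOC][17-45 FREE]
Op 5: b = realloc(b, 1) -> b = 4; heap: [0-3 FREE][4-4 ALLOC][5-45 FREE]
Op 6: c = malloc(10) -> c = 5; heap: [0-3 FREE][4-4 ALLOC][5-14 ALLOC][15-45 FREE]
Op 7: d = malloc(9) -> d = 15; heap: [0-3 FREE][4-4 ALLOC][5-14 ALLOC][15-23 ALLOC][24-45 FREE]
Free blocks: [4 22] total_free=26 largest=22 -> 100*(26-22)/26 = 400/26 ≈ 15.385 -> rounds to 15

Answer: 15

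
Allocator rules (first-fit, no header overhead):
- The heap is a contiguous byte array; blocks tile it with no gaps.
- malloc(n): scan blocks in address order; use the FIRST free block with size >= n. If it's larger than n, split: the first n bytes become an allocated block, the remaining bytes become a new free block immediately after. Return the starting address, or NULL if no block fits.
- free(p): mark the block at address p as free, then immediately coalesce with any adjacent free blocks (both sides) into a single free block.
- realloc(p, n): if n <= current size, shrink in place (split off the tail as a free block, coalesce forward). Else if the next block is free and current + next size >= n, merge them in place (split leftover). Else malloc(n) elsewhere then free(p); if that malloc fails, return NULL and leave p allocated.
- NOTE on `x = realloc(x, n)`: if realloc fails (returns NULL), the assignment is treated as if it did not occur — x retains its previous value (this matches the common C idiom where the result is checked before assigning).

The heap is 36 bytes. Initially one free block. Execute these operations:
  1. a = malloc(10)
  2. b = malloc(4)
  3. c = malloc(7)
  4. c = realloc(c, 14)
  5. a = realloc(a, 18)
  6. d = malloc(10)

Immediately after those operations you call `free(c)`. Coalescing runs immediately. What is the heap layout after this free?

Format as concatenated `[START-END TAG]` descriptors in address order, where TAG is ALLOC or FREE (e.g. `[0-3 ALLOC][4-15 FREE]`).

Op 1: a = malloc(10) -> a = 0; heap: [0-9 ALLOC][10-35 FREE]
Op 2: b = malloc(4) -> b = 10; heap: [0-9 ALLOC][10-13 ALLOC][14-35 FREE]
Op 3: c = malloc(7) -> c = 14; heap: [0-9 ALLOC][10-13 ALLOC][14-20 ALLOC][21-35 FREE]
Op 4: c = realloc(c, 14) -> c = 14; heap: [0-9 ALLOC][10-13 ALLOC][14-27 ALLOC][28-35 FREE]
Op 5: a = realloc(a, 18) -> NULL (a unchanged); heap: [0-9 ALLOC][10-13 ALLOC][14-27 ALLOC][28-35 FREE]
Op 6: d = malloc(10) -> d = NULL; heap: [0-9 ALLOC][10-13 ALLOC][14-27 ALLOC][28-35 FREE]
free(c): c = 14 -> block [14-27 ALLOC]; mark free, coalesce with adjacent free neighbors -> [0-9 ALLOC][10-13 ALLOC][14-35 FREE]

Answer: [0-9 ALLOC][10-13 ALLOC][14-35 FREE]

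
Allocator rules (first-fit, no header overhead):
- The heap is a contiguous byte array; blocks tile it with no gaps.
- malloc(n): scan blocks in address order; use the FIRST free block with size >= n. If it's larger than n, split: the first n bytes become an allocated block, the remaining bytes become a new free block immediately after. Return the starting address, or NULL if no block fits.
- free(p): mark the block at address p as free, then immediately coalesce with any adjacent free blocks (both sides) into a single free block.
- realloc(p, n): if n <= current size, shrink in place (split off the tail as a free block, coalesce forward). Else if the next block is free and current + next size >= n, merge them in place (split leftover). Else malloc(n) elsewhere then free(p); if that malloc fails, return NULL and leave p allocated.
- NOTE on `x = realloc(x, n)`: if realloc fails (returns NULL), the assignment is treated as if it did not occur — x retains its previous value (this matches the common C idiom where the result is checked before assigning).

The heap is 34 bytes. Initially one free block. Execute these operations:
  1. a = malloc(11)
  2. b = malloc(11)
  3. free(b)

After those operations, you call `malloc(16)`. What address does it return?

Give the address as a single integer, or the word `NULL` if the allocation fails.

Op 1: a = malloc(11) -> a = 0; heap: [0-10 ALLOC][11-33 FREE]
Op 2: b = malloc(11) -> b = 11; heap: [0-10 ALLOC][11-21 ALLOC][22-33 FREE]
Op 3: free(b) -> (freed b); heap: [0-10 ALLOC][11-33 FREE]
malloc(16): first-fit scan over [0-10 ALLOC][11-33 FREE] -> 11

Answer: 11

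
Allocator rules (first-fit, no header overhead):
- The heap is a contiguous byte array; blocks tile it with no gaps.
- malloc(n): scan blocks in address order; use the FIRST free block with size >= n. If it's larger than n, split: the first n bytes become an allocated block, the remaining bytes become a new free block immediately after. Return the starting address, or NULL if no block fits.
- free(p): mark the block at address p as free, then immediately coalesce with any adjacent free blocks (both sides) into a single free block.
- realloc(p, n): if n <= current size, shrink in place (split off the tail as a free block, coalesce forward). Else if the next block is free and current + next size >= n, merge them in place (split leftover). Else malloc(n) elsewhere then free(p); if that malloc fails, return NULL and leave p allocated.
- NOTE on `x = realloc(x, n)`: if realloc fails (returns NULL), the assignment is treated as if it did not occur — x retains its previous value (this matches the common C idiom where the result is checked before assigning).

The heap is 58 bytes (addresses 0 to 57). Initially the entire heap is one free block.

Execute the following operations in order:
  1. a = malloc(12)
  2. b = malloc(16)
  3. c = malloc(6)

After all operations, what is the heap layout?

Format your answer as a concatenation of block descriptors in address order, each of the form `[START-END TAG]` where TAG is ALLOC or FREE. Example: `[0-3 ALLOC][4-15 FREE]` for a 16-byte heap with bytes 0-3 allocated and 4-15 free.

Op 1: a = malloc(12) -> a = 0; heap: [0-11 ALLOC][12-57 FREE]
Op 2: b = malloc(16) -> b = 12; heap: [0-11 ALLOC][12-27 ALLOC][28-57 FREE]
Op 3: c = malloc(6) -> c = 28; heap: [0-11 ALLOC][12-27 ALLOC][28-33 ALLOC][34-57 FREE]

Answer: [0-11 ALLOC][12-27 ALLOC][28-33 ALLOC][34-57 FREE]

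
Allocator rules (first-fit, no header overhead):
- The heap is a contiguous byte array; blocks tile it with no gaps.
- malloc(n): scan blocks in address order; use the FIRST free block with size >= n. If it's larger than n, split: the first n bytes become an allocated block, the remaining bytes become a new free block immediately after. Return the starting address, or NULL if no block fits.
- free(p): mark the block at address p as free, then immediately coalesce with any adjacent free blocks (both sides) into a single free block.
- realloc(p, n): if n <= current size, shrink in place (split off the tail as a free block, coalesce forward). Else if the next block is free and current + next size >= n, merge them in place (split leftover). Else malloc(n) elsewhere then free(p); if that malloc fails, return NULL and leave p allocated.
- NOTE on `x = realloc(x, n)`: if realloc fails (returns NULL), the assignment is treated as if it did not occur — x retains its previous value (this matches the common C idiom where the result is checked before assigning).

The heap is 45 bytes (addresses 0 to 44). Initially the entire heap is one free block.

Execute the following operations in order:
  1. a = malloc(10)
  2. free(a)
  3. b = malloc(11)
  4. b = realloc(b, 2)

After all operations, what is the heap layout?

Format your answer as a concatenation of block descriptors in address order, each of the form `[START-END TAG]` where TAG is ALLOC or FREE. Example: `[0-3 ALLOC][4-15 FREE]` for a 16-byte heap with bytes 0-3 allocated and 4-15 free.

Op 1: a = malloc(10) -> a = 0; heap: [0-9 ALLOC][10-44 FREE]
Op 2: free(a) -> (freed a); heap: [0-44 FREE]
Op 3: b = malloc(11) -> b = 0; heap: [0-10 ALLOC][11-44 FREE]
Op 4: b = realloc(b, 2) -> b = 0; heap: [0-1 ALLOC][2-44 FREE]

Answer: [0-1 ALLOC][2-44 FREE]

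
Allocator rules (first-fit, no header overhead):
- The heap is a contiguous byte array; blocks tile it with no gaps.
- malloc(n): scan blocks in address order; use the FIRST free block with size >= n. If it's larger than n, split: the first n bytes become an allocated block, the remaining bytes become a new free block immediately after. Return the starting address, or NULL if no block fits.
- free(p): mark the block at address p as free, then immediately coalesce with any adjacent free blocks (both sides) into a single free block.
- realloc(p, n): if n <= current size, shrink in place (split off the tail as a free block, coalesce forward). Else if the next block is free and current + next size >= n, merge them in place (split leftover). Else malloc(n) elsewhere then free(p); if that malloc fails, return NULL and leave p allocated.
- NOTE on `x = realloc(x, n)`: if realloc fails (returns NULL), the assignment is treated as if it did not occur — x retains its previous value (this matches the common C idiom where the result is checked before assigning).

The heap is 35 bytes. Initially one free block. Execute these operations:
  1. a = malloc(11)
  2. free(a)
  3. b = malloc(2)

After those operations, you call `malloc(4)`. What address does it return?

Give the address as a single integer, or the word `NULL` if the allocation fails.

Answer: 2

Derivation:
Op 1: a = malloc(11) -> a = 0; heap: [0-10 ALLOC][11-34 FREE]
Op 2: free(a) -> (freed a); heap: [0-34 FREE]
Op 3: b = malloc(2) -> b = 0; heap: [0-1 ALLOC][2-34 FREE]
malloc(4): first-fit scan over [0-1 ALLOC][2-34 FREE] -> 2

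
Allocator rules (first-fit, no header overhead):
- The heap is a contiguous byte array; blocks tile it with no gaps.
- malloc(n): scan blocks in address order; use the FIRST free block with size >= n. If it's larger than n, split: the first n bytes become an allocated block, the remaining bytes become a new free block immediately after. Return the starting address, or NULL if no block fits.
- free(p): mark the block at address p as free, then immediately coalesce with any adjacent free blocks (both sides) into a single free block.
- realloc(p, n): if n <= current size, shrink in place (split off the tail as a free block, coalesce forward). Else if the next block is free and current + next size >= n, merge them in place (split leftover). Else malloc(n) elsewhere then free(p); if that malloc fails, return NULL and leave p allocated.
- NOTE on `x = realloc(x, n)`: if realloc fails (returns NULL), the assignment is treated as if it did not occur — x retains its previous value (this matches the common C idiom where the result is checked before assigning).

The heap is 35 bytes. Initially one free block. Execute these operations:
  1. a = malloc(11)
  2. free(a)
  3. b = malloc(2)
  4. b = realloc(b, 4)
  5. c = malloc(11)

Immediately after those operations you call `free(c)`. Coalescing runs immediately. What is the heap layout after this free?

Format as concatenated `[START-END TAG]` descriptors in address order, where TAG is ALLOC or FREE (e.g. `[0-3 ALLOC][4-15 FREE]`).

Answer: [0-3 ALLOC][4-34 FREE]

Derivation:
Op 1: a = malloc(11) -> a = 0; heap: [0-10 ALLOC][11-34 FREE]
Op 2: free(a) -> (freed a); heap: [0-34 FREE]
Op 3: b = malloc(2) -> b = 0; heap: [0-1 ALLOC][2-34 FREE]
Op 4: b = realloc(b, 4) -> b = 0; heap: [0-3 ALLOC][4-34 FREE]
Op 5: c = malloc(11) -> c = 4; heap: [0-3 ALLOC][4-14 ALLOC][15-34 FREE]
free(c): c = 4 -> block [4-14 ALLOC]; mark free, coalesce with adjacent free neighbors -> [0-3 ALLOC][4-34 FREE]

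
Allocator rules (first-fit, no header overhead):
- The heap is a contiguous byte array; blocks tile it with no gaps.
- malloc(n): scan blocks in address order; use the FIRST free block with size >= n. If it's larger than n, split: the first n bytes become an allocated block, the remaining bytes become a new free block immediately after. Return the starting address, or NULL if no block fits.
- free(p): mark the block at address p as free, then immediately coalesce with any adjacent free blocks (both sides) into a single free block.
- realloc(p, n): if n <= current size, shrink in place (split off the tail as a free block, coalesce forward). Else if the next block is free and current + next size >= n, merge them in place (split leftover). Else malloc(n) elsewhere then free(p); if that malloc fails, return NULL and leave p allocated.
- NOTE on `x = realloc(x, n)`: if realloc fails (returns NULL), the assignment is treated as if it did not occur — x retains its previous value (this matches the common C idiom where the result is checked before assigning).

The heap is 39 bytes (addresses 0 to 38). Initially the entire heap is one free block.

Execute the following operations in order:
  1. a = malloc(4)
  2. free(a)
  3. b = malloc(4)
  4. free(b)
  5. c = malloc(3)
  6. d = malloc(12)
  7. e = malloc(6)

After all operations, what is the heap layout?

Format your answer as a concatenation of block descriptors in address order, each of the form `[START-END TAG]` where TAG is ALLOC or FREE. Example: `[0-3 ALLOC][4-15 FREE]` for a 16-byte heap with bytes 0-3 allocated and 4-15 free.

Answer: [0-2 ALLOC][3-14 ALLOC][15-20 ALLOC][21-38 FREE]

Derivation:
Op 1: a = malloc(4) -> a = 0; heap: [0-3 ALLOC][4-38 FREE]
Op 2: free(a) -> (freed a); heap: [0-38 FREE]
Op 3: b = malloc(4) -> b = 0; heap: [0-3 ALLOC][4-38 FREE]
Op 4: free(b) -> (freed b); heap: [0-38 FREE]
Op 5: c = malloc(3) -> c = 0; heap: [0-2 ALLOC][3-38 FREE]
Op 6: d = malloc(12) -> d = 3; heap: [0-2 ALLOC][3-14 ALLOC][15-38 FREE]
Op 7: e = malloc(6) -> e = 15; heap: [0-2 ALLOC][3-14 ALLOC][15-20 ALLOC][21-38 FREE]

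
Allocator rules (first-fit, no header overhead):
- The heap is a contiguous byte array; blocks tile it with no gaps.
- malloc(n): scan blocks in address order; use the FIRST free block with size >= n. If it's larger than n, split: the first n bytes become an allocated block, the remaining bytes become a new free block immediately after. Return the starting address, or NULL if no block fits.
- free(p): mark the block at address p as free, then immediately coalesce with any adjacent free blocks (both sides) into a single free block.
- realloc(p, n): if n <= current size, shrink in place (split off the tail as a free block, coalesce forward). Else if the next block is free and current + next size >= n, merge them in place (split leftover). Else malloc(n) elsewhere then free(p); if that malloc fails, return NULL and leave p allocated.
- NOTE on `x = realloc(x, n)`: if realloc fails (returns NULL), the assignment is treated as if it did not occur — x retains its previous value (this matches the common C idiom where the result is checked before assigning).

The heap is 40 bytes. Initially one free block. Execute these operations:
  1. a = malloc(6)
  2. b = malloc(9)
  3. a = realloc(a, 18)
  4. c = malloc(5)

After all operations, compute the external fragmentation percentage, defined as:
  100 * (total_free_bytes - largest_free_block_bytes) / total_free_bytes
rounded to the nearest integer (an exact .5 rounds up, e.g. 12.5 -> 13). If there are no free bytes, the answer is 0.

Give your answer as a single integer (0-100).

Op 1: a = malloc(6) -> a = 0; heap: [0-5 ALLOC][6-39 FREE]
Op 2: b = malloc(9) -> b = 6; heap: [0-5 ALLOC][6-14 ALLOC][15-39 FREE]
Op 3: a = realloc(a, 18) -> a = 15; heap: [0-5 FREE][6-14 ALLOC][15-32 ALLOC][33-39 FREE]
Op 4: c = malloc(5) -> c = 0; heap: [0-4 ALLOC][5-5 FREE][6-14 ALLOC][15-32 ALLOC][33-39 FREE]
Free blocks: [1 7] total_free=8 largest=7 -> 100*(8-7)/8 = 100/8 = 12.5 -> rounds to 13

Answer: 13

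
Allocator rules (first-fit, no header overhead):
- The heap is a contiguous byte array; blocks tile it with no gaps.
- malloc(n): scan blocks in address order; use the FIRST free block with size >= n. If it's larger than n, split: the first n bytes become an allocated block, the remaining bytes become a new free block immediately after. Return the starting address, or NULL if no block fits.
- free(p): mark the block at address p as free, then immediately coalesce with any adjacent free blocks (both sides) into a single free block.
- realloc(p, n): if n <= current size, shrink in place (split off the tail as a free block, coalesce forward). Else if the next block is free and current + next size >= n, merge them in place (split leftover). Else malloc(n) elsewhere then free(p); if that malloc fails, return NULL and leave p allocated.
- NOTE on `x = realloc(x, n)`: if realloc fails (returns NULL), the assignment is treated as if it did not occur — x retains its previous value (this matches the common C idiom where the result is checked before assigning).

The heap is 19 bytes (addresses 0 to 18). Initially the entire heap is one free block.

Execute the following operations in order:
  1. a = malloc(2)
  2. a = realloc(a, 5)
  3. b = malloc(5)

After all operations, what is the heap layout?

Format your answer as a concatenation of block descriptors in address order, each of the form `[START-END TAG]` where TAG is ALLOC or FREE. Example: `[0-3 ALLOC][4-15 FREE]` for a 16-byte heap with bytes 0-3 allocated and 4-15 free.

Answer: [0-4 ALLOC][5-9 ALLOC][10-18 FREE]

Derivation:
Op 1: a = malloc(2) -> a = 0; heap: [0-1 ALLOC][2-18 FREE]
Op 2: a = realloc(a, 5) -> a = 0; heap: [0-4 ALLOC][5-18 FREE]
Op 3: b = malloc(5) -> b = 5; heap: [0-4 ALLOC][5-9 ALLOC][10-18 FREE]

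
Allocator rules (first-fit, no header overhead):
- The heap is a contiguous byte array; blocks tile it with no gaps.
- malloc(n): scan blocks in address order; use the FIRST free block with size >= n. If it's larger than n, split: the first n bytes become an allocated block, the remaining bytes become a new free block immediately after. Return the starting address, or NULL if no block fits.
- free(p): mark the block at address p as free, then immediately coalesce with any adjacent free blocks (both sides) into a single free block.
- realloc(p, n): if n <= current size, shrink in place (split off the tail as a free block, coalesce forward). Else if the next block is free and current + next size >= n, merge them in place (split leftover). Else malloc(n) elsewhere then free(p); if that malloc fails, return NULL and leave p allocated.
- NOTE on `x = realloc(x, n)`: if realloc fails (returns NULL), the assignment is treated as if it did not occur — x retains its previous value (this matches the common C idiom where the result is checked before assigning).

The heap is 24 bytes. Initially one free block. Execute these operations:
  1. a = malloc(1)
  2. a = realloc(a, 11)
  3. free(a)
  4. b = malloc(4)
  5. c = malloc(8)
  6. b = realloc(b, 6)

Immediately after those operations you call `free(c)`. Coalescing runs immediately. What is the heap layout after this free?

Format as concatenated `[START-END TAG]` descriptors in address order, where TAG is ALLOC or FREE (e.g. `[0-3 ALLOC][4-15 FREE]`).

Op 1: a = malloc(1) -> a = 0; heap: [0-0 ALLOC][1-23 FREE]
Op 2: a = realloc(a, 11) -> a = 0; heap: [0-10 ALLOC][11-23 FREE]
Op 3: free(a) -> (freed a); heap: [0-23 FREE]
Op 4: b = malloc(4) -> b = 0; heap: [0-3 ALLOC][4-23 FREE]
Op 5: c = malloc(8) -> c = 4; heap: [0-3 ALLOC][4-11 ALLOC][12-23 FREE]
Op 6: b = realloc(b, 6) -> b = 12; heap: [0-3 FREE][4-11 ALLOC][12-17 ALLOC][18-23 FREE]
free(c): c = 4 -> block [4-11 ALLOC]; mark free, coalesce with adjacent free neighbors -> [0-11 FREE][12-17 ALLOC][18-23 FREE]

Answer: [0-11 FREE][12-17 ALLOC][18-23 FREE]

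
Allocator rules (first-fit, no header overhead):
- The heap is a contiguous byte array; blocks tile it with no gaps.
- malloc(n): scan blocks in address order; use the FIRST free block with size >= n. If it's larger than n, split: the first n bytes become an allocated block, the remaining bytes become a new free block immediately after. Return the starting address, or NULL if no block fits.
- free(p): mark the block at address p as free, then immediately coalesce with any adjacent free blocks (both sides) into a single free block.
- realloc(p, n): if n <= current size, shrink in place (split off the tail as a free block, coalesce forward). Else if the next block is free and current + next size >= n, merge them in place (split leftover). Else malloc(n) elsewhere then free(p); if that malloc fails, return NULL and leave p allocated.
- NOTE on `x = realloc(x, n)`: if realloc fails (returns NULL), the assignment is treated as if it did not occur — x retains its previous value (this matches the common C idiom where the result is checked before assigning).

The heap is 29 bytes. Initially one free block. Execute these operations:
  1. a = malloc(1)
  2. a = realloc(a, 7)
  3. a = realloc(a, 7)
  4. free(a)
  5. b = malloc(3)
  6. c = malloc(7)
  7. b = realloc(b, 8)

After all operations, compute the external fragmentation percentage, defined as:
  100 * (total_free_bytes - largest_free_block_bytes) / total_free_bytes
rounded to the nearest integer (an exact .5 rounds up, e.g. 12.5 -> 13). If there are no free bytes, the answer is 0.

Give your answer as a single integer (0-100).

Op 1: a = malloc(1) -> a = 0; heap: [0-0 ALLOC][1-28 FREE]
Op 2: a = realloc(a, 7) -> a = 0; heap: [0-6 ALLOC][7-28 FREE]
Op 3: a = realloc(a, 7) -> a = 0; heap: [0-6 ALLOC][7-28 FREE]
Op 4: free(a) -> (freed a); heap: [0-28 FREE]
Op 5: b = malloc(3) -> b = 0; heap: [0-2 ALLOC][3-28 FREE]
Op 6: c = malloc(7) -> c = 3; heap: [0-2 ALLOC][3-9 ALLOC][10-28 FREE]
Op 7: b = realloc(b, 8) -> b = 10; heap: [0-2 FREE][3-9 ALLOC][10-17 ALLOC][18-28 FREE]
Free blocks: [3 11] total_free=14 largest=11 -> 100*(14-11)/14 = 300/14 ≈ 21.429 -> rounds to 21

Answer: 21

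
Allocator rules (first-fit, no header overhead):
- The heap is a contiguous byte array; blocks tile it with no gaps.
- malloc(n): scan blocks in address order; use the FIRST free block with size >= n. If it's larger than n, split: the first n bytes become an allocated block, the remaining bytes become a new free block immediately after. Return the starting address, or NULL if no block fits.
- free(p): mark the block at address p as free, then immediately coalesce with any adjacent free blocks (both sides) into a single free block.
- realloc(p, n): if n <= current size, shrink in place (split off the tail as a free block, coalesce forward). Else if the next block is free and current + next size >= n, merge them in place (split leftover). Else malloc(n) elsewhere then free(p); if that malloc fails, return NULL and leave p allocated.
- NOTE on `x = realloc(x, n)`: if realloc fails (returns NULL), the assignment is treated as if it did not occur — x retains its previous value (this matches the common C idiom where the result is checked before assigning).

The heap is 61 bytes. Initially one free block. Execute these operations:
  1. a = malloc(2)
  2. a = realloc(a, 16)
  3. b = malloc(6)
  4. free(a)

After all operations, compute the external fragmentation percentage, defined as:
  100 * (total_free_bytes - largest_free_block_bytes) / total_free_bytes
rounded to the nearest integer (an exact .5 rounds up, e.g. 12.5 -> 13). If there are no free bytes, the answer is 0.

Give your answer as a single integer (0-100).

Op 1: a = malloc(2) -> a = 0; heap: [0-1 ALLOC][2-60 FREE]
Op 2: a = realloc(a, 16) -> a = 0; heap: [0-15 ALLOC][16-60 FREE]
Op 3: b = malloc(6) -> b = 16; heap: [0-15 ALLOC][16-21 ALLOC][22-60 FREE]
Op 4: free(a) -> (freed a); heap: [0-15 FREE][16-21 ALLOC][22-60 FREE]
Free blocks: [16 39] total_free=55 largest=39 -> 100*(55-39)/55 = 1600/55 ≈ 29.091 -> rounds to 29

Answer: 29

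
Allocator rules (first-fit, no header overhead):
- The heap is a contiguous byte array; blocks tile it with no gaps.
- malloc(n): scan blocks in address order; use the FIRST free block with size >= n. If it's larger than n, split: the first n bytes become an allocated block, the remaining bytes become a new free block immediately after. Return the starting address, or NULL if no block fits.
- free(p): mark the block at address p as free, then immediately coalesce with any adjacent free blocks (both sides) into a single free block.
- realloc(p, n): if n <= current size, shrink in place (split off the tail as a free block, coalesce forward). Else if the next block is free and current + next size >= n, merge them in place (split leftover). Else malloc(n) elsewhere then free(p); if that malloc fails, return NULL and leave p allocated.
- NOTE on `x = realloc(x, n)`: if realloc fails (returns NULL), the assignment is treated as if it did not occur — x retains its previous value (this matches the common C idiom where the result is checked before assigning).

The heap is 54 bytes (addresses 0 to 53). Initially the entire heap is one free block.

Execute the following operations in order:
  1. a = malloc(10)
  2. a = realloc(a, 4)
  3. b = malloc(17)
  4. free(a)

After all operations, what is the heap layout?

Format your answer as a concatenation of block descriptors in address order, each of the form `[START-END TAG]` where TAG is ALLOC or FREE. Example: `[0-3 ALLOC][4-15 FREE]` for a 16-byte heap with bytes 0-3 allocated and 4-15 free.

Op 1: a = malloc(10) -> a = 0; heap: [0-9 ALLOC][10-53 FREE]
Op 2: a = realloc(a, 4) -> a = 0; heap: [0-3 ALLOC][4-53 FREE]
Op 3: b = malloc(17) -> b = 4; heap: [0-3 ALLOC][4-20 ALLOC][21-53 FREE]
Op 4: free(a) -> (freed a); heap: [0-3 FREE][4-20 ALLOC][21-53 FREE]

Answer: [0-3 FREE][4-20 ALLOC][21-53 FREE]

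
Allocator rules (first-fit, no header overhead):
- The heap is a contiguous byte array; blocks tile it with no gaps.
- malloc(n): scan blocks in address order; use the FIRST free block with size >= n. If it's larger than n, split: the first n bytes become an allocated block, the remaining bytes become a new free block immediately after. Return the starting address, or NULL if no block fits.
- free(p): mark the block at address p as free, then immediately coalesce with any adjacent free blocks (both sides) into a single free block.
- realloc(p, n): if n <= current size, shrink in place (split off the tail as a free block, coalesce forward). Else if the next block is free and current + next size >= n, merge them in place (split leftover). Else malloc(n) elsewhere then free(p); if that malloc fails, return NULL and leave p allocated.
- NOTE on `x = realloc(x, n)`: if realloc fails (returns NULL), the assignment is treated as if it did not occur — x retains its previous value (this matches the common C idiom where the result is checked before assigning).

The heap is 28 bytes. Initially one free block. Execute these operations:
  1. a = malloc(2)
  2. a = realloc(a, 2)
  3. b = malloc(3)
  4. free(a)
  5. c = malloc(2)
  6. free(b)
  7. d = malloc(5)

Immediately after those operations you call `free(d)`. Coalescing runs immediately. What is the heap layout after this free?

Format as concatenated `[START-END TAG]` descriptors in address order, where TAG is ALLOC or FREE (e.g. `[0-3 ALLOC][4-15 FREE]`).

Answer: [0-1 ALLOC][2-27 FREE]

Derivation:
Op 1: a = malloc(2) -> a = 0; heap: [0-1 ALLOC][2-27 FREE]
Op 2: a = realloc(a, 2) -> a = 0; heap: [0-1 ALLOC][2-27 FREE]
Op 3: b = malloc(3) -> b = 2; heap: [0-1 ALLOC][2-4 ALLOC][5-27 FREE]
Op 4: free(a) -> (freed a); heap: [0-1 FREE][2-4 ALLOC][5-27 FREE]
Op 5: c = malloc(2) -> c = 0; heap: [0-1 ALLOC][2-4 ALLOC][5-27 FREE]
Op 6: free(b) -> (freed b); heap: [0-1 ALLOC][2-27 FREE]
Op 7: d = malloc(5) -> d = 2; heap: [0-1 ALLOC][2-6 ALLOC][7-27 FREE]
free(d): d = 2 -> block [2-6 ALLOC]; mark free, coalesce with adjacent free neighbors -> [0-1 ALLOC][2-27 FREE]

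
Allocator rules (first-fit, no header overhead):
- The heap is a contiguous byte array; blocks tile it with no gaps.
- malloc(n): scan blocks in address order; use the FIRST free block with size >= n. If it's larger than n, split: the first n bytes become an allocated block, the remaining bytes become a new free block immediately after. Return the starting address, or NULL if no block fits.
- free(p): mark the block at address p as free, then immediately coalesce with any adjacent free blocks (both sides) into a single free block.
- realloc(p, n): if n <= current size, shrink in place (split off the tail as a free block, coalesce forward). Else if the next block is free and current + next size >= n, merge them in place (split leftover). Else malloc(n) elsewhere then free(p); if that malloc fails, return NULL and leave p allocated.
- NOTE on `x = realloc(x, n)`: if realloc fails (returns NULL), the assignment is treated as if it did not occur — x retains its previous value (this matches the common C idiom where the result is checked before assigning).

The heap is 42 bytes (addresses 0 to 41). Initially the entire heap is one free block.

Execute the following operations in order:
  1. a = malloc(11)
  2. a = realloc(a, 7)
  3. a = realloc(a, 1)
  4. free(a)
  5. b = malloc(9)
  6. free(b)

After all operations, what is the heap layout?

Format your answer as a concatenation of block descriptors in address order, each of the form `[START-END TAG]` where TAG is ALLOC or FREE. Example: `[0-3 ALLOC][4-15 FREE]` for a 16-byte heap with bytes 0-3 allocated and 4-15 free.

Op 1: a = malloc(11) -> a = 0; heap: [0-10 ALLOC][11-41 FREE]
Op 2: a = realloc(a, 7) -> a = 0; heap: [0-6 ALLOC][7-41 FREE]
Op 3: a = realloc(a, 1) -> a = 0; heap: [0-0 ALLOC][1-41 FREE]
Op 4: free(a) -> (freed a); heap: [0-41 FREE]
Op 5: b = malloc(9) -> b = 0; heap: [0-8 ALLOC][9-41 FREE]
Op 6: free(b) -> (freed b); heap: [0-41 FREE]

Answer: [0-41 FREE]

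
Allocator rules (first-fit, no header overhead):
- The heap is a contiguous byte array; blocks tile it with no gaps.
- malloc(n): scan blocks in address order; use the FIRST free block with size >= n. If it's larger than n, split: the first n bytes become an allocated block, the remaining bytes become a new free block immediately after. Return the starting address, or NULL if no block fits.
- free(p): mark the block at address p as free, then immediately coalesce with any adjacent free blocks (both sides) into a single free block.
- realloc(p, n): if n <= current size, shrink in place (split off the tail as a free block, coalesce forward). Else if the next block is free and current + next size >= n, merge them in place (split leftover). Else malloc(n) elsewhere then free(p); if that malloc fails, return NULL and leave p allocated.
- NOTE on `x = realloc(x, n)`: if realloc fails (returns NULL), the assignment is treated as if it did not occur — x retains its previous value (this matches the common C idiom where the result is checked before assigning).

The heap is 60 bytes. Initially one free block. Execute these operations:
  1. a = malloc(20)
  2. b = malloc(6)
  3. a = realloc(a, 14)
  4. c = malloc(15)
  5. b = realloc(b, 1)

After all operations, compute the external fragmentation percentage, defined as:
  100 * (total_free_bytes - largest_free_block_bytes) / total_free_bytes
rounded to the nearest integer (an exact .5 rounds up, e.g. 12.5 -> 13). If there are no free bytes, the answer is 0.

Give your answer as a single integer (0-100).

Op 1: a = malloc(20) -> a = 0; heap: [0-19 ALLOC][20-59 FREE]
Op 2: b = malloc(6) -> b = 20; heap: [0-19 ALLOC][20-25 ALLOC][26-59 FREE]
Op 3: a = realloc(a, 14) -> a = 0; heap: [0-13 ALLOC][14-19 FREE][20-25 ALLOC][26-59 FREE]
Op 4: c = malloc(15) -> c = 26; heap: [0-13 ALLOC][14-19 FREE][20-25 ALLOC][26-40 ALLOC][41-59 FREE]
Op 5: b = realloc(b, 1) -> b = 20; heap: [0-13 ALLOC][14-19 FREE][20-20 ALLOC][21-25 FREE][26-40 ALLOC][41-59 FREE]
Free blocks: [6 5 19] total_free=30 largest=19 -> 100*(30-19)/30 = 1100/30 ≈ 36.667 -> rounds to 37

Answer: 37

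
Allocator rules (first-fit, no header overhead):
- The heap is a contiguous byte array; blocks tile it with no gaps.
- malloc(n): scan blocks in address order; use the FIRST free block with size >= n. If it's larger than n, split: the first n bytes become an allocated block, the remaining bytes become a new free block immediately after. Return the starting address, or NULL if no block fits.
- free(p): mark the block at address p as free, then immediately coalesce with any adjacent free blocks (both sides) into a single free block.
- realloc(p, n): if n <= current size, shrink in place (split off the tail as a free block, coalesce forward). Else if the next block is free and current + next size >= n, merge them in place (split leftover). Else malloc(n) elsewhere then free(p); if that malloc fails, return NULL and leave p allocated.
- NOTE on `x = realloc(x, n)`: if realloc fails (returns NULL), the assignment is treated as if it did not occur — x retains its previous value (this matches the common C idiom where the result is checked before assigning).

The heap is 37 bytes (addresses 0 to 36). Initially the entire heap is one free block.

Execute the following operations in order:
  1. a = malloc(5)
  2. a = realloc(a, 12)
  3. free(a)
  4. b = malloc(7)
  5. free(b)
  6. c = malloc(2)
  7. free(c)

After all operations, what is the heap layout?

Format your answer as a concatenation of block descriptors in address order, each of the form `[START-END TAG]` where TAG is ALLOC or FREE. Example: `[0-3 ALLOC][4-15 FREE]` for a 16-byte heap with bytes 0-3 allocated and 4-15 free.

Op 1: a = malloc(5) -> a = 0; heap: [0-4 ALLOC][5-36 FREE]
Op 2: a = realloc(a, 12) -> a = 0; heap: [0-11 ALLOC][12-36 FREE]
Op 3: free(a) -> (freed a); heap: [0-36 FREE]
Op 4: b = malloc(7) -> b = 0; heap: [0-6 ALLOC][7-36 FREE]
Op 5: free(b) -> (freed b); heap: [0-36 FREE]
Op 6: c = malloc(2) -> c = 0; heap: [0-1 ALLOC][2-36 FREE]
Op 7: free(c) -> (freed c); heap: [0-36 FREE]

Answer: [0-36 FREE]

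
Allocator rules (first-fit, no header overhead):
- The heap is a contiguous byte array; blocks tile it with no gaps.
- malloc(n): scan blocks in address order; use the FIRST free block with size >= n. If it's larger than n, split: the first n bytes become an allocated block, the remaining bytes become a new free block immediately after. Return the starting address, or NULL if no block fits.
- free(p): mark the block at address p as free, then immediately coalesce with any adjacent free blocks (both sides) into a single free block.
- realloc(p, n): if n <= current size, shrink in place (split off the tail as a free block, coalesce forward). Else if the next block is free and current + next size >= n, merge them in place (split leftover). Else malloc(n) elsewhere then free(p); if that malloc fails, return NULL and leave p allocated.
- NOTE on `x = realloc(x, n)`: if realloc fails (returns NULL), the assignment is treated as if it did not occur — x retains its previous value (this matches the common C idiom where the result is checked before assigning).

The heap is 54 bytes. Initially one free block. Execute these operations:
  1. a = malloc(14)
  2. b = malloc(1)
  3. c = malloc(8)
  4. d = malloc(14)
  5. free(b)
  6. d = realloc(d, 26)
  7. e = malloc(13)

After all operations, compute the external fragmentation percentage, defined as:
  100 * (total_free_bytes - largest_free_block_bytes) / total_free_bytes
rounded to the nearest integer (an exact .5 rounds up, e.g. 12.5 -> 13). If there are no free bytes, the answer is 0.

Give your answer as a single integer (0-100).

Answer: 17

Derivation:
Op 1: a = malloc(14) -> a = 0; heap: [0-13 ALLOC][14-53 FREE]
Op 2: b = malloc(1) -> b = 14; heap: [0-13 ALLOC][14-14 ALLOC][15-53 FREE]
Op 3: c = malloc(8) -> c = 15; heap: [0-13 ALLOC][14-14 ALLOC][15-22 ALLOC][23-53 FREE]
Op 4: d = malloc(14) -> d = 23; heap: [0-13 ALLOC][14-14 ALLOC][15-22 ALLOC][23-36 ALLOC][37-53 FREE]
Op 5: free(b) -> (freed b); heap: [0-13 ALLOC][14-14 FREE][15-22 ALLOC][23-36 ALLOC][37-53 FREE]
Op 6: d = realloc(d, 26) -> d = 23; heap: [0-13 ALLOC][14-14 FREE][15-22 ALLOC][23-48 ALLOC][49-53 FREE]
Op 7: e = malloc(13) -> e = NULL; heap: [0-13 ALLOC][14-14 FREE][15-22 ALLOC][23-48 ALLOC][49-53 FREE]
Free blocks: [1 5] total_free=6 largest=5 -> 100*(6-5)/6 = 100/6 ≈ 16.667 -> rounds to 17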